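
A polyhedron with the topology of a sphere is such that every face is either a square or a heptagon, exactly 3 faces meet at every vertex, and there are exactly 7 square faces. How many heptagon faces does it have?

2

Let x be the number of heptagons; then F = 7 + x.
Edge–face incidences: 2E = 4·7 + 7·x = 28 + 7x.
Every vertex has degree 3, so 3V = 2E.
Euler: V − E + F = 2 ⇒ (2E)/3 − E + (7 + x) = 2.
Multiply by 6: 2·(2E) − 3·(2E) + 6·(7 + x) = 12, i.e. 42 + 6x − (28 + 7x) = 12.
Collecting terms: −x + 14 = 12, so −x = −2, so x = 2.
Then 2E = 28 + 7·2 = 42, so E = 21, V = 2E/3 = 14, F = 7 + 2 = 9.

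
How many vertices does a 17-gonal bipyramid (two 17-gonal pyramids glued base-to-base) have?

A bipyramid over an n-gon has 2n triangular faces and n + 2 vertices: V = 17 + 2 = 19, E = 3·17 = 51, F = 2·17 = 34.
Check: V − E + F = 19 − 51 + 34 = 2.

19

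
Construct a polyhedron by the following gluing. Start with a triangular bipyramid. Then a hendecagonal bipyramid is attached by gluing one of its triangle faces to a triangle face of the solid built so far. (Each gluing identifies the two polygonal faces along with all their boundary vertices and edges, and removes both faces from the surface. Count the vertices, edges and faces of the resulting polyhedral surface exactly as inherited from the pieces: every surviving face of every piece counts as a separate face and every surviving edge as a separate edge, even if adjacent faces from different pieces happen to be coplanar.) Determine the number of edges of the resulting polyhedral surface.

A triangular bipyramid: V=5, E=9, F=6.
Attach a hendecagonal bipyramid (V=13, E=33, F=22) along a 3-gon: merge 3 vertices and 3 edges, delete both glued faces → V=15, E=39, F=26.
Check: V − E + F = 15 − 39 + 26 = 2.

39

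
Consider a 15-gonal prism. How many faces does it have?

A prism on an n-gon has two n-gon bases and n rectangular sides: V = 2·15 = 30, E = 3·15 = 45, F = 15 + 2 = 17.
Check: V − E + F = 30 − 45 + 17 = 2.

17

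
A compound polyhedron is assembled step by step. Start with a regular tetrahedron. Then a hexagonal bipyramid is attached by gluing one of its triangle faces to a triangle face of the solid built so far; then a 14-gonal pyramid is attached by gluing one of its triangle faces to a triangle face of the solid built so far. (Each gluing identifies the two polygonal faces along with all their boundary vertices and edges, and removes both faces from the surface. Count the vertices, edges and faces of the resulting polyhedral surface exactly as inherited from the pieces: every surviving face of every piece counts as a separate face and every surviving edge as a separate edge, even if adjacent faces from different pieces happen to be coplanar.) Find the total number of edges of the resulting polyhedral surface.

A regular tetrahedron: V=4, E=6, F=4.
Attach a hexagonal bipyramid (V=8, E=18, F=12) along a 3-gon: merge 3 vertices and 3 edges, delete both glued faces → V=9, E=21, F=14.
Attach a 14-gonal pyramid (V=15, E=28, F=15) along a 3-gon: merge 3 vertices and 3 edges, delete both glued faces → V=21, E=46, F=27.
Check: V − E + F = 21 − 46 + 27 = 2.

46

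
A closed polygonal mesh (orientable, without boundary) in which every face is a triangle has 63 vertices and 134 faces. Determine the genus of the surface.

Every face is a triangle, so 2E = 3·134 = 402, giving E = 201.
χ = V − E + F = 63 − 201 + 134 = -4.
For a closed orientable surface χ = 2 − 2g, so g = (2 − (-4))/2 = 3.

3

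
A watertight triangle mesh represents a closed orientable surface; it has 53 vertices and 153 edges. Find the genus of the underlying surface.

Every face is a triangle and each edge borders two faces, so 3F = 2·153, giving F = 102.
χ = V − E + F = 53 − 153 + 102 = 2.
For a closed orientable surface χ = 2 − 2g, so g = (2 − (2))/2 = 0.

0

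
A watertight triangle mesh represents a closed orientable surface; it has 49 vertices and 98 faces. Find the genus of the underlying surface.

Every face is a triangle, so 2E = 3·98 = 294, giving E = 147.
χ = V − E + F = 49 − 147 + 98 = 0.
For a closed orientable surface χ = 2 − 2g, so g = (2 − (0))/2 = 1.

1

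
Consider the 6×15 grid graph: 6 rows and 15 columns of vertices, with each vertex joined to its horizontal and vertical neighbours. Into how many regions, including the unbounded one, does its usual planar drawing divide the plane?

The grid has V = 6·15 = 90 vertices and E = 6·14 + 15·5 = 159 edges.
F = 2 − V + E = 2 − 90 + 159 = 71.

71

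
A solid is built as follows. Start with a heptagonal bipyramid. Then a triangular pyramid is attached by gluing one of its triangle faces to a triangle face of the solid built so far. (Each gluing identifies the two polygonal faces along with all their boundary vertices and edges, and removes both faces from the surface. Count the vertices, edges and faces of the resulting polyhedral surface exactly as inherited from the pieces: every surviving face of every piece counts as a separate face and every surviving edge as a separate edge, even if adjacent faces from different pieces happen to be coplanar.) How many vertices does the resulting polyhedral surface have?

A heptagonal bipyramid: V=9, E=21, F=14.
Attach a triangular pyramid (V=4, E=6, F=4) along a 3-gon: merge 3 vertices and 3 edges, delete both glued faces → V=10, E=24, F=16.
Check: V − E + F = 10 − 24 + 16 = 2.

10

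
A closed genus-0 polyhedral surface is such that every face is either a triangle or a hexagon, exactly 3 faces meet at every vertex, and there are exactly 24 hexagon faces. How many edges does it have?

Let x be the number of triangles; then F = 24 + x.
Edge–face incidences: 2E = 6·24 + 3·x = 144 + 3x.
Every vertex has degree 3, so 3V = 2E.
Euler: V − E + F = 2 ⇒ (2E)/3 − E + (24 + x) = 2.
Multiply by 6: 2·(2E) − 3·(2E) + 6·(24 + x) = 12, i.e. 144 + 6x − (144 + 3x) = 12.
Collecting terms: 3x = 12, so x = 4.
Then 2E = 144 + 3·4 = 156, so E = 78, V = 2E/3 = 52, F = 24 + 4 = 28.

78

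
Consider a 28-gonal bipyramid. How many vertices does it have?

30

A bipyramid over an n-gon has 2n triangular faces and n + 2 vertices: V = 28 + 2 = 30, E = 3·28 = 84, F = 2·28 = 56.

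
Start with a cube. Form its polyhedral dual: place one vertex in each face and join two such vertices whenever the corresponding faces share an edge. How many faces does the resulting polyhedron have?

The base solid has V = 8, E = 12, F = 6.
The dual swaps V and F and preserves E: V′ = F = 6, E′ = E = 12, F′ = V = 8.

8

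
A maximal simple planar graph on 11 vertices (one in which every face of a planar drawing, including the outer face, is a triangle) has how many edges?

In a plane triangulation 3F = 2E and V − E + F = 2, so E = 3V − 6 = 3·11 − 6 = 27.

27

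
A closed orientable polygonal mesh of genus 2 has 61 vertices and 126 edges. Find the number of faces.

For a closed orientable surface of genus 2, χ = 2 − 2·2 = -2.
F = -2 − V + E = -2 − 61 + 126 = 63.

63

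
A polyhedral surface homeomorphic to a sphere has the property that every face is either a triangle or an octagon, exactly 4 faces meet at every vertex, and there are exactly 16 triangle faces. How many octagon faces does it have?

2

Let x be the number of octagons; then F = 16 + x.
Edge–face incidences: 2E = 3·16 + 8·x = 48 + 8x.
Every vertex has degree 4, so 4V = 2E.
Euler: V − E + F = 2 ⇒ (2E)/4 − E + (16 + x) = 2.
Multiply by 8: 2·(2E) − 4·(2E) + 8·(16 + x) = 16, i.e. 128 + 8x − 2·(48 + 8x) = 16.
Collecting terms: −8x + 32 = 16, so −8x = −16, so x = 2.
Then 2E = 48 + 8·2 = 64, so E = 32, V = 2E/4 = 16, F = 16 + 2 = 18.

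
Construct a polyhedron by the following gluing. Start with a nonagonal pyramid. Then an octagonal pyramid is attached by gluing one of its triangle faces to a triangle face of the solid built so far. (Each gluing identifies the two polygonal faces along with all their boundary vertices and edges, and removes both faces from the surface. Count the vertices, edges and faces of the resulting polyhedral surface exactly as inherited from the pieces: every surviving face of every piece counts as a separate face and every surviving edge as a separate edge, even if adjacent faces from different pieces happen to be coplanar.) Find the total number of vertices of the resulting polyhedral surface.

A nonagonal pyramid: V=10, E=18, F=10.
Attach an octagonal pyramid (V=9, E=16, F=9) along a 3-gon: merge 3 vertices and 3 edges, delete both glued faces → V=16, E=31, F=17.
Check: V − E + F = 16 − 31 + 17 = 2.

16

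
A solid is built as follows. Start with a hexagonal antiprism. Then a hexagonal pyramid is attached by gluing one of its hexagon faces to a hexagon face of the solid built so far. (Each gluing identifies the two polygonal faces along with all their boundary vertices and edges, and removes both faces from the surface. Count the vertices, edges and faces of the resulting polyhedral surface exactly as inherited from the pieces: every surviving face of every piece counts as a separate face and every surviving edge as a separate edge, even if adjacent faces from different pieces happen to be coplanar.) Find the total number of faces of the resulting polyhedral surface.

A hexagonal antiprism: V=12, E=24, F=14.
Attach a hexagonal pyramid (V=7, E=12, F=7) along a 6-gon: merge 6 vertices and 6 edges, delete both glued faces → V=13, E=30, F=19.
Check: V − E + F = 13 − 30 + 19 = 2.

19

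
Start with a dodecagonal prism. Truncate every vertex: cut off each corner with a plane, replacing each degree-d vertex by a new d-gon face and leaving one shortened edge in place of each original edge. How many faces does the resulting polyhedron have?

38

The base solid has V = 24, E = 36, F = 14.
Truncation replaces each original edge-end by a new vertex, so V′ = 2E = 72.
Each original edge survives, and each old vertex of degree d contributes d new edges; summing degrees gives Σd = 2E, so E′ = E + 2E = 3E = 108.
Each original face survives and each original vertex becomes one new face: F′ = F + V = 38.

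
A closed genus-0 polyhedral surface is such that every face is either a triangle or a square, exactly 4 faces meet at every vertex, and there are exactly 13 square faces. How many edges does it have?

38

Let x be the number of triangles; then F = 13 + x.
Edge–face incidences: 2E = 4·13 + 3·x = 52 + 3x.
Every vertex has degree 4, so 4V = 2E.
Euler: V − E + F = 2 ⇒ (2E)/4 − E + (13 + x) = 2.
Multiply by 8: 2·(2E) − 4·(2E) + 8·(13 + x) = 16, i.e. 104 + 8x − 2·(52 + 3x) = 16.
Collecting terms: 2x = 16, so x = 8.
Then 2E = 52 + 3·8 = 76, so E = 38, V = 2E/4 = 19, F = 13 + 8 = 21.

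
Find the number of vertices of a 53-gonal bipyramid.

A bipyramid over an n-gon has 2n triangular faces and n + 2 vertices: V = 53 + 2 = 55, E = 3·53 = 159, F = 2·53 = 106.

55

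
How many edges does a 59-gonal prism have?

A prism on an n-gon has two n-gon bases and n rectangular sides: V = 2·59 = 118, E = 3·59 = 177, F = 59 + 2 = 61.
Check: V − E + F = 118 − 177 + 61 = 2.

177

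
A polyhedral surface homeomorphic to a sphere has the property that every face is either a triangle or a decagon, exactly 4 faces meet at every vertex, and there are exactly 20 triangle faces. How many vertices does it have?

Let x be the number of decagons; then F = 20 + x.
Edge–face incidences: 2E = 3·20 + 10·x = 60 + 10x.
Every vertex has degree 4, so 4V = 2E.
Euler: V − E + F = 2 ⇒ (2E)/4 − E + (20 + x) = 2.
Multiply by 8: 2·(2E) − 4·(2E) + 8·(20 + x) = 16, i.e. 160 + 8x − 2·(60 + 10x) = 16.
Collecting terms: −12x + 40 = 16, so −12x = −24, so x = 2.
Then 2E = 60 + 10·2 = 80, so E = 40, V = 2E/4 = 20, F = 20 + 2 = 22.

20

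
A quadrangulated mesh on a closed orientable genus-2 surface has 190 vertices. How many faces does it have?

χ = 2 − 2·2 = -2, and every face is a square so 4F = 2E.
V − E + F = -2 with E = 4F/2 gives 190 − (4/2 − 1)·F = -2, so F = 192 and E = 384.

192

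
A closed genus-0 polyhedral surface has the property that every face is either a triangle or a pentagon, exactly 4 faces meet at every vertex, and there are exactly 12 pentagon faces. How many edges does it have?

60

Let x be the number of triangles; then F = 12 + x.
Edge–face incidences: 2E = 5·12 + 3·x = 60 + 3x.
Every vertex has degree 4, so 4V = 2E.
Euler: V − E + F = 2 ⇒ (2E)/4 − E + (12 + x) = 2.
Multiply by 8: 2·(2E) − 4·(2E) + 8·(12 + x) = 16, i.e. 96 + 8x − 2·(60 + 3x) = 16.
Collecting terms: 2x − 24 = 16, so 2x = 40, so x = 20.
Then 2E = 60 + 3·20 = 120, so E = 60, V = 2E/4 = 30, F = 12 + 20 = 32.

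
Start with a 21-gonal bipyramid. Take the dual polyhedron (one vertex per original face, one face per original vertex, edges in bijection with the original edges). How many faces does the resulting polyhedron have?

23

The base solid has V = 23, E = 63, F = 42.
The dual swaps V and F and preserves E: V′ = F = 42, E′ = E = 63, F′ = V = 23.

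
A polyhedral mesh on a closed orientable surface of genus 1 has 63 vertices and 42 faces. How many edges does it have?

For a closed orientable surface of genus 1, χ = 2 − 2·1 = 0.
E = V + F − (0) = 63 + 42 − (0) = 105.

105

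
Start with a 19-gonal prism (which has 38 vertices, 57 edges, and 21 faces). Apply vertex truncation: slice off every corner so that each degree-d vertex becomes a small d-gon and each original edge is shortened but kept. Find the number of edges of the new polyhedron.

171

Truncation replaces each original edge-end by a new vertex, so V′ = 2E = 114.
Each original edge survives, and each old vertex of degree d contributes d new edges; summing degrees gives Σd = 2E, so E′ = E + 2E = 3E = 171.
Each original face survives and each original vertex becomes one new face: F′ = F + V = 59.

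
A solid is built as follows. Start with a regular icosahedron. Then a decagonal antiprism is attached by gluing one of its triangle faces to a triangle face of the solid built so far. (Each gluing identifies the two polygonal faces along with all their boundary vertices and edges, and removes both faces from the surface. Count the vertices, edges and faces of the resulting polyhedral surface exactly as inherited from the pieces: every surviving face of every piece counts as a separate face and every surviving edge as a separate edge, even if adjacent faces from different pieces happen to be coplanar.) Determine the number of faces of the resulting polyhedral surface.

40

A regular icosahedron: V=12, E=30, F=20.
Attach a decagonal antiprism (V=20, E=40, F=22) along a 3-gon: merge 3 vertices and 3 edges, delete both glued faces → V=29, E=67, F=40.
Check: V − E + F = 29 − 67 + 40 = 2.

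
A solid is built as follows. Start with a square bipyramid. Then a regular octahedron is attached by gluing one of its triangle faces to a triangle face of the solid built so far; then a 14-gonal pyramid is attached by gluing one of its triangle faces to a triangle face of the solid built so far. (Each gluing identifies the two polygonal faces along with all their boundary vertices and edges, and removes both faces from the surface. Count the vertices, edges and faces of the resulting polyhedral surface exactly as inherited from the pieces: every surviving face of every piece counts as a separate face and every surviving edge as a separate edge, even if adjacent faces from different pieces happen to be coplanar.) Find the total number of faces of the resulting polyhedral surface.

27

A square bipyramid: V=6, E=12, F=8.
Attach a regular octahedron (V=6, E=12, F=8) along a 3-gon: merge 3 vertices and 3 edges, delete both glued faces → V=9, E=21, F=14.
Attach a 14-gonal pyramid (V=15, E=28, F=15) along a 3-gon: merge 3 vertices and 3 edges, delete both glued faces → V=21, E=46, F=27.
Check: V − E + F = 21 − 46 + 27 = 2.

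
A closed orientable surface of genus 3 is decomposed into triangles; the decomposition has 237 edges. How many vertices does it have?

χ = 2 − 2·3 = -4, and every face is a triangle so 3F = 2E.
F = 2E/3 = 158. Then V = -4 + E − F = -4 + 237 − 158 = 75.

75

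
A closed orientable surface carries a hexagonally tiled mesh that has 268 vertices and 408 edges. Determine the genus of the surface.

Every face is a hexagon and each edge borders two faces, so 6F = 2·408, giving F = 136.
χ = V − E + F = 268 − 408 + 136 = -4.
For a closed orientable surface χ = 2 − 2g, so g = (2 − (-4))/2 = 3.

3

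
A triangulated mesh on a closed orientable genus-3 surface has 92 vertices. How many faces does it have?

χ = 2 − 2·3 = -4, and every face is a triangle so 3F = 2E.
V − E + F = -4 with E = 3F/2 gives 92 − (3/2 − 1)·F = -4, so F = 192 and E = 288.

192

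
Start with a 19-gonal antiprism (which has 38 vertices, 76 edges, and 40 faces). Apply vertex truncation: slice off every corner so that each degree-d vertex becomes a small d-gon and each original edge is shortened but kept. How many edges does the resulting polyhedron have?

228

Truncation replaces each original edge-end by a new vertex, so V′ = 2E = 152.
Each original edge survives, and each old vertex of degree d contributes d new edges; summing degrees gives Σd = 2E, so E′ = E + 2E = 3E = 228.
Each original face survives and each original vertex becomes one new face: F′ = F + V = 78.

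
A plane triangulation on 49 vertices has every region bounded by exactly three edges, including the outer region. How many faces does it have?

In a plane triangulation 3F = 2E and V − E + F = 2, so F = 2V − 4 = 2·49 − 4 = 94.

94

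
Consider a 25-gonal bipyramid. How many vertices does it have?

A bipyramid over an n-gon has 2n triangular faces and n + 2 vertices: V = 25 + 2 = 27, E = 3·25 = 75, F = 2·25 = 50.

27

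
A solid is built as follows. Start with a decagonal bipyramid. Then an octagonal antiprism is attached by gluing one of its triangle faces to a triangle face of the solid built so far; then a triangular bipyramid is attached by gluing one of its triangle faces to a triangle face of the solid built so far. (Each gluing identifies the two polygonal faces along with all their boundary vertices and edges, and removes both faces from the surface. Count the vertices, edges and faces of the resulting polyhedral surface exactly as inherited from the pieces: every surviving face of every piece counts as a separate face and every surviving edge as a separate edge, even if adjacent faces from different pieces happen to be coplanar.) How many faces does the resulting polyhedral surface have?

40

A decagonal bipyramid: V=12, E=30, F=20.
Attach an octagonal antiprism (V=16, E=32, F=18) along a 3-gon: merge 3 vertices and 3 edges, delete both glued faces → V=25, E=59, F=36.
Attach a triangular bipyramid (V=5, E=9, F=6) along a 3-gon: merge 3 vertices and 3 edges, delete both glued faces → V=27, E=65, F=40.
Check: V − E + F = 27 − 65 + 40 = 2.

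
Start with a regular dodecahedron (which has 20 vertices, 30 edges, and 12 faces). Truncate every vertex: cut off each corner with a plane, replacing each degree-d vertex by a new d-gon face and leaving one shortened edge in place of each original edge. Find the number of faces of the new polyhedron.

32

Truncation replaces each original edge-end by a new vertex, so V′ = 2E = 60.
Each original edge survives, and each old vertex of degree d contributes d new edges; summing degrees gives Σd = 2E, so E′ = E + 2E = 3E = 90.
Each original face survives and each original vertex becomes one new face: F′ = F + V = 32.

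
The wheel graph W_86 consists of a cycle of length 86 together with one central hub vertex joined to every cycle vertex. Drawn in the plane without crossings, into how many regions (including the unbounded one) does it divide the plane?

87

W_86 has V = 86 + 1 = 87 vertices and E = 2·86 = 172 edges.
By Euler's formula F = 2 − V + E = 2 − 87 + 172 = 87.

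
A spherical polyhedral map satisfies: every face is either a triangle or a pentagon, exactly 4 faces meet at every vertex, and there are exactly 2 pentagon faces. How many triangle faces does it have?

10

Let x be the number of triangles; then F = 2 + x.
Edge–face incidences: 2E = 5·2 + 3·x = 10 + 3x.
Every vertex has degree 4, so 4V = 2E.
Euler: V − E + F = 2 ⇒ (2E)/4 − E + (2 + x) = 2.
Multiply by 8: 2·(2E) − 4·(2E) + 8·(2 + x) = 16, i.e. 16 + 8x − 2·(10 + 3x) = 16.
Collecting terms: 2x − 4 = 16, so 2x = 20, so x = 10.
Then 2E = 10 + 3·10 = 40, so E = 20, V = 2E/4 = 10, F = 2 + 10 = 12.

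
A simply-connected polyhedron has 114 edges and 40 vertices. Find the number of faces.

Here V − E + F = 2.
F = 2 − V + E = 2 − 40 + 114 = 76.

76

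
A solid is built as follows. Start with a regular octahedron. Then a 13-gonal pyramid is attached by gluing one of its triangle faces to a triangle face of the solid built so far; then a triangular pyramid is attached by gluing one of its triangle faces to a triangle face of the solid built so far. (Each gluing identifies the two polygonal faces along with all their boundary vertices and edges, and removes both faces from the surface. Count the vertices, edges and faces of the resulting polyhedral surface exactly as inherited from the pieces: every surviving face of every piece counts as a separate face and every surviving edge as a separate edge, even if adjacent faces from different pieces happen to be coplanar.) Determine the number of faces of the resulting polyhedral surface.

22

A regular octahedron: V=6, E=12, F=8.
Attach a 13-gonal pyramid (V=14, E=26, F=14) along a 3-gon: merge 3 vertices and 3 edges, delete both glued faces → V=17, E=35, F=20.
Attach a triangular pyramid (V=4, E=6, F=4) along a 3-gon: merge 3 vertices and 3 edges, delete both glued faces → V=18, E=38, F=22.
Check: V − E + F = 18 − 38 + 22 = 2.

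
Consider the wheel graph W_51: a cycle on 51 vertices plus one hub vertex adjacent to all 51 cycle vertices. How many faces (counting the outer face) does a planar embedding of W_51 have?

52

W_51 has V = 51 + 1 = 52 vertices and E = 2·51 = 102 edges.
By Euler's formula F = 2 − V + E = 2 − 52 + 102 = 52.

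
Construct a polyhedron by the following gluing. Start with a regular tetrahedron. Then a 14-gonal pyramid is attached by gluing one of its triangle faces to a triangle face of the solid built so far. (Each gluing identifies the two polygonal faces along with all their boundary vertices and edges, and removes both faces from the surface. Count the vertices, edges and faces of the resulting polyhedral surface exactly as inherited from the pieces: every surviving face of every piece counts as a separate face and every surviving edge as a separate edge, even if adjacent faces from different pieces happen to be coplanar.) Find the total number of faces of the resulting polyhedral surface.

17

A regular tetrahedron: V=4, E=6, F=4.
Attach a 14-gonal pyramid (V=15, E=28, F=15) along a 3-gon: merge 3 vertices and 3 edges, delete both glued faces → V=16, E=31, F=17.
Check: V − E + F = 16 − 31 + 17 = 2.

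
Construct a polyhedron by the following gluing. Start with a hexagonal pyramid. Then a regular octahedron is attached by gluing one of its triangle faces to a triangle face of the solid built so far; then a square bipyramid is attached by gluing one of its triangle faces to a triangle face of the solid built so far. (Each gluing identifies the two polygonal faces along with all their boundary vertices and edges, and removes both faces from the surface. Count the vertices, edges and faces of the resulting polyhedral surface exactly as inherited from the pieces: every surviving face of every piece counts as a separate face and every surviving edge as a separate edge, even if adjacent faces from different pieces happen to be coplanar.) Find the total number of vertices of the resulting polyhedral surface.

A hexagonal pyramid: V=7, E=12, F=7.
Attach a regular octahedron (V=6, E=12, F=8) along a 3-gon: merge 3 vertices and 3 edges, delete both glued faces → V=10, E=21, F=13.
Attach a square bipyramid (V=6, E=12, F=8) along a 3-gon: merge 3 vertices and 3 edges, delete both glued faces → V=13, E=30, F=19.
Check: V − E + F = 13 − 30 + 19 = 2.

13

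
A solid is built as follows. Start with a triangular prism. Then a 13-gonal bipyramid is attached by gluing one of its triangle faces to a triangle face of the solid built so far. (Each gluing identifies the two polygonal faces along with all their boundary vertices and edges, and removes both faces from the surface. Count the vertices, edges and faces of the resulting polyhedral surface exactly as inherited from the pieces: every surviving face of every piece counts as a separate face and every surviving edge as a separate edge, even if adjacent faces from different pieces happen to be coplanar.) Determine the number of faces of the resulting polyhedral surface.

29

A triangular prism: V=6, E=9, F=5.
Attach a 13-gonal bipyramid (V=15, E=39, F=26) along a 3-gon: merge 3 vertices and 3 edges, delete both glued faces → V=18, E=45, F=29.
Check: V − E + F = 18 − 45 + 29 = 2.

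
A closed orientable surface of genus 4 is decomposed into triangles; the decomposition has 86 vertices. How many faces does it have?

χ = 2 − 2·4 = -6, and every face is a triangle so 3F = 2E.
V − E + F = -6 with E = 3F/2 gives 86 − (3/2 − 1)·F = -6, so F = 184 and E = 276.

184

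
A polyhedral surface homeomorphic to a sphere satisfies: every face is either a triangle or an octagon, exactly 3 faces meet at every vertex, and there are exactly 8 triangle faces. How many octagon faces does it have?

Let x be the number of octagons; then F = 8 + x.
Edge–face incidences: 2E = 3·8 + 8·x = 24 + 8x.
Every vertex has degree 3, so 3V = 2E.
Euler: V − E + F = 2 ⇒ (2E)/3 − E + (8 + x) = 2.
Multiply by 6: 2·(2E) − 3·(2E) + 6·(8 + x) = 12, i.e. 48 + 6x − (24 + 8x) = 12.
Collecting terms: −2x + 24 = 12, so −2x = −12, so x = 6.
Then 2E = 24 + 8·6 = 72, so E = 36, V = 2E/3 = 24, F = 8 + 6 = 14.

6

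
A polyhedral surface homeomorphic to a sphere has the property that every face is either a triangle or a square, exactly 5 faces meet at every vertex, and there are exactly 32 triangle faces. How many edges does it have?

Let x be the number of squares; then F = 32 + x.
Edge–face incidences: 2E = 3·32 + 4·x = 96 + 4x.
Every vertex has degree 5, so 5V = 2E.
Euler: V − E + F = 2 ⇒ (2E)/5 − E + (32 + x) = 2.
Multiply by 10: 2·(2E) − 5·(2E) + 10·(32 + x) = 20, i.e. 320 + 10x − 3·(96 + 4x) = 20.
Collecting terms: −2x + 32 = 20, so −2x = −12, so x = 6.
Then 2E = 96 + 4·6 = 120, so E = 60, V = 2E/5 = 24, F = 32 + 6 = 38.

60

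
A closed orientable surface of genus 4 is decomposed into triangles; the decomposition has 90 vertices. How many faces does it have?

χ = 2 − 2·4 = -6, and every face is a triangle so 3F = 2E.
V − E + F = -6 with E = 3F/2 gives 90 − (3/2 − 1)·F = -6, so F = 192 and E = 288.

192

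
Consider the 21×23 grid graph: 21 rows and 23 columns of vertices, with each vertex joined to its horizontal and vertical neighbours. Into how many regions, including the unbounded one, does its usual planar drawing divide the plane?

The grid has V = 21·23 = 483 vertices and E = 21·22 + 23·20 = 922 edges.
F = 2 − V + E = 2 − 483 + 922 = 441.

441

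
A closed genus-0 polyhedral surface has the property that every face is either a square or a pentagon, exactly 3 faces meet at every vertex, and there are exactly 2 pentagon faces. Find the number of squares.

Let x be the number of squares; then F = 2 + x.
Edge–face incidences: 2E = 5·2 + 4·x = 10 + 4x.
Every vertex has degree 3, so 3V = 2E.
Euler: V − E + F = 2 ⇒ (2E)/3 − E + (2 + x) = 2.
Multiply by 6: 2·(2E) − 3·(2E) + 6·(2 + x) = 12, i.e. 12 + 6x − (10 + 4x) = 12.
Collecting terms: 2x + 2 = 12, so 2x = 10, so x = 5.
Then 2E = 10 + 4·5 = 30, so E = 15, V = 2E/3 = 10, F = 2 + 5 = 7.

5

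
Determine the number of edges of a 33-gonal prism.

A prism on an n-gon has two n-gon bases and n rectangular sides: V = 2·33 = 66, E = 3·33 = 99, F = 33 + 2 = 35.

99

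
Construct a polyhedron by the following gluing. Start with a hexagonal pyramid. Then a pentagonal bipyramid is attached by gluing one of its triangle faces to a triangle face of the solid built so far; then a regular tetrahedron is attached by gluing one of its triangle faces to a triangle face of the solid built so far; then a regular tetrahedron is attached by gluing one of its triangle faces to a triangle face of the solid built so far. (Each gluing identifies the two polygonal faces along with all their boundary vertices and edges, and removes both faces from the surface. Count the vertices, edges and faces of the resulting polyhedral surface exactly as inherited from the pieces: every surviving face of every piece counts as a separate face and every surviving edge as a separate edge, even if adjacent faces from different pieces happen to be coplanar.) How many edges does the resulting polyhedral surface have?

A hexagonal pyramid: V=7, E=12, F=7.
Attach a pentagonal bipyramid (V=7, E=15, F=10) along a 3-gon: merge 3 vertices and 3 edges, delete both glued faces → V=11, E=24, F=15.
Attach a regular tetrahedron (V=4, E=6, F=4) along a 3-gon: merge 3 vertices and 3 edges, delete both glued faces → V=12, E=27, F=17.
Attach a regular tetrahedron (V=4, E=6, F=4) along a 3-gon: merge 3 vertices and 3 edges, delete both glued faces → V=13, E=30, F=19.
Check: V − E + F = 13 − 30 + 19 = 2.

30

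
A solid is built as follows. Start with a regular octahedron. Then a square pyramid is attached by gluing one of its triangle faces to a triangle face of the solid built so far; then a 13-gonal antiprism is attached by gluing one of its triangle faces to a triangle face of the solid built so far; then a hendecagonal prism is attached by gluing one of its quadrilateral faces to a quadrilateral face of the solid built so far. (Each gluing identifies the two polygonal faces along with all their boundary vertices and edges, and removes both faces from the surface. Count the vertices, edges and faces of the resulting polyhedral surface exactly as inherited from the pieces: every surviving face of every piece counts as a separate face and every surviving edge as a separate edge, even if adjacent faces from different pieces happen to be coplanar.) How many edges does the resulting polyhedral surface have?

95

A regular octahedron: V=6, E=12, F=8.
Attach a square pyramid (V=5, E=8, F=5) along a 3-gon: merge 3 vertices and 3 edges, delete both glued faces → V=8, E=17, F=11.
Attach a 13-gonal antiprism (V=26, E=52, F=28) along a 3-gon: merge 3 vertices and 3 edges, delete both glued faces → V=31, E=66, F=37.
Attach a hendecagonal prism (V=22, E=33, F=13) along a 4-gon: merge 4 vertices and 4 edges, delete both glued faces → V=49, E=95, F=48.
Check: V − E + F = 49 − 95 + 48 = 2.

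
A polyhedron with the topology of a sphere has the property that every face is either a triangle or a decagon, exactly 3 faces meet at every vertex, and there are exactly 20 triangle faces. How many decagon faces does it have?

12

Let x be the number of decagons; then F = 20 + x.
Edge–face incidences: 2E = 3·20 + 10·x = 60 + 10x.
Every vertex has degree 3, so 3V = 2E.
Euler: V − E + F = 2 ⇒ (2E)/3 − E + (20 + x) = 2.
Multiply by 6: 2·(2E) − 3·(2E) + 6·(20 + x) = 12, i.e. 120 + 6x − (60 + 10x) = 12.
Collecting terms: −4x + 60 = 12, so −4x = −48, so x = 12.
Then 2E = 60 + 10·12 = 180, so E = 90, V = 2E/3 = 60, F = 20 + 12 = 32.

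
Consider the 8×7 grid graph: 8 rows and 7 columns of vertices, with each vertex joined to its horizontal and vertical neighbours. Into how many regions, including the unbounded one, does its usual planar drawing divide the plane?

The grid has V = 8·7 = 56 vertices and E = 8·6 + 7·7 = 97 edges.
F = 2 − V + E = 2 − 56 + 97 = 43.

43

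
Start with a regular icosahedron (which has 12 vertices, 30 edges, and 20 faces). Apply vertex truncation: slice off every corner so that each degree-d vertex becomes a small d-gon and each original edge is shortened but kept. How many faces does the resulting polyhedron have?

32

Truncation replaces each original edge-end by a new vertex, so V′ = 2E = 60.
Each original edge survives, and each old vertex of degree d contributes d new edges; summing degrees gives Σd = 2E, so E′ = E + 2E = 3E = 90.
Each original face survives and each original vertex becomes one new face: F′ = F + V = 32.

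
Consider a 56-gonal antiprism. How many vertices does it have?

An antiprism on an n-gon has two n-gon caps and 2n triangles: V = 2·56 = 112, E = 4·56 = 224, F = 2·56 + 2 = 114.

112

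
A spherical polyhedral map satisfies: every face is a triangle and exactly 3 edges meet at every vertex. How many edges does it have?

6

Each face has 3 edges and each edge borders two faces, so 2E = 3F.
Each vertex has degree 3, so 3V = 2E and hence V = 3F/3.
Euler: V − E + F = 2 ⇒ (3F/3) − (3F/2) + F = 2.
Multiply by 6: (6 − 9 + 6)F = 12, i.e. 3F = 12.
So F = 4, E = 3·4/2 = 6, V = 3·4/3 = 4.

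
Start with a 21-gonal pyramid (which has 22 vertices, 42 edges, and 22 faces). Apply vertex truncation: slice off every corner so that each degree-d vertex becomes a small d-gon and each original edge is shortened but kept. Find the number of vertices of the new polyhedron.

Truncation replaces each original edge-end by a new vertex, so V′ = 2E = 84.
Each original edge survives, and each old vertex of degree d contributes d new edges; summing degrees gives Σd = 2E, so E′ = E + 2E = 3E = 126.
Each original face survives and each original vertex becomes one new face: F′ = F + V = 44.

84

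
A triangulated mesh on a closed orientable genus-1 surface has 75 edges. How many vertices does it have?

χ = 2 − 2·1 = 0, and every face is a triangle so 3F = 2E.
F = 2E/3 = 50. Then V = 0 + E − F = 0 + 75 − 50 = 25.

25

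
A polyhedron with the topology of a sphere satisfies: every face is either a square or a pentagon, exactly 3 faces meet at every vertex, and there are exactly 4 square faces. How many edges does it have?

Let x be the number of pentagons; then F = 4 + x.
Edge–face incidences: 2E = 4·4 + 5·x = 16 + 5x.
Every vertex has degree 3, so 3V = 2E.
Euler: V − E + F = 2 ⇒ (2E)/3 − E + (4 + x) = 2.
Multiply by 6: 2·(2E) − 3·(2E) + 6·(4 + x) = 12, i.e. 24 + 6x − (16 + 5x) = 12.
Collecting terms: x + 8 = 12, so x = 4.
Then 2E = 16 + 5·4 = 36, so E = 18, V = 2E/3 = 12, F = 4 + 4 = 8.

18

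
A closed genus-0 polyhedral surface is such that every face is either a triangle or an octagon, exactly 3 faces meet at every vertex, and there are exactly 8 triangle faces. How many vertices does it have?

Let x be the number of octagons; then F = 8 + x.
Edge–face incidences: 2E = 3·8 + 8·x = 24 + 8x.
Every vertex has degree 3, so 3V = 2E.
Euler: V − E + F = 2 ⇒ (2E)/3 − E + (8 + x) = 2.
Multiply by 6: 2·(2E) − 3·(2E) + 6·(8 + x) = 12, i.e. 48 + 6x − (24 + 8x) = 12.
Collecting terms: −2x + 24 = 12, so −2x = −12, so x = 6.
Then 2E = 24 + 8·6 = 72, so E = 36, V = 2E/3 = 24, F = 8 + 6 = 14.

24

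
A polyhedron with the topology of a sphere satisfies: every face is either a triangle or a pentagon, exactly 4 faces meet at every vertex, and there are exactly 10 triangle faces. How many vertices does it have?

10

Let x be the number of pentagons; then F = 10 + x.
Edge–face incidences: 2E = 3·10 + 5·x = 30 + 5x.
Every vertex has degree 4, so 4V = 2E.
Euler: V − E + F = 2 ⇒ (2E)/4 − E + (10 + x) = 2.
Multiply by 8: 2·(2E) − 4·(2E) + 8·(10 + x) = 16, i.e. 80 + 8x − 2·(30 + 5x) = 16.
Collecting terms: −2x + 20 = 16, so −2x = −4, so x = 2.
Then 2E = 30 + 5·2 = 40, so E = 20, V = 2E/4 = 10, F = 10 + 2 = 12.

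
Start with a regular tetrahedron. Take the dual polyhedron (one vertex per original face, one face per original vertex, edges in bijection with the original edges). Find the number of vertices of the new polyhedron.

The base solid has V = 4, E = 6, F = 4.
The dual swaps V and F and preserves E: V′ = F = 4, E′ = E = 6, F′ = V = 4.

4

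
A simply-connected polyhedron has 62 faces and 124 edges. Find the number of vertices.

64

Here V − E + F = 2.
V = 2 + E − F = 2 + 124 − 62 = 64.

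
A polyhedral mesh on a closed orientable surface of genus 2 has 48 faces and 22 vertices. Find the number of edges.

72

For a closed orientable surface of genus 2, χ = 2 − 2·2 = -2.
E = V + F − (-2) = 22 + 48 − (-2) = 72.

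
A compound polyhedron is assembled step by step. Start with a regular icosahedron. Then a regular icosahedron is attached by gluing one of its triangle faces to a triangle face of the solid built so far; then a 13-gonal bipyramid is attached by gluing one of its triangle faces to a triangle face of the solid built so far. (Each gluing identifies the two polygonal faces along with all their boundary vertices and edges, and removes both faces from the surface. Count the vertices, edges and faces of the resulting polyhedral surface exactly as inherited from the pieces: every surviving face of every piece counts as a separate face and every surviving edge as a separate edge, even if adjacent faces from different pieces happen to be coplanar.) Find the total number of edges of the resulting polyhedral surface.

A regular icosahedron: V=12, E=30, F=20.
Attach a regular icosahedron (V=12, E=30, F=20) along a 3-gon: merge 3 vertices and 3 edges, delete both glued faces → V=21, E=57, F=38.
Attach a 13-gonal bipyramid (V=15, E=39, F=26) along a 3-gon: merge 3 vertices and 3 edges, delete both glued faces → V=33, E=93, F=62.
Check: V − E + F = 33 − 93 + 62 = 2.

93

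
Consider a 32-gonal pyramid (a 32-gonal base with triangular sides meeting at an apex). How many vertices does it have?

33

A pyramid on an n-gon base has one n-gon and n triangles: V = 32 + 1 = 33, E = 2·32 = 64, F = 32 + 1 = 33.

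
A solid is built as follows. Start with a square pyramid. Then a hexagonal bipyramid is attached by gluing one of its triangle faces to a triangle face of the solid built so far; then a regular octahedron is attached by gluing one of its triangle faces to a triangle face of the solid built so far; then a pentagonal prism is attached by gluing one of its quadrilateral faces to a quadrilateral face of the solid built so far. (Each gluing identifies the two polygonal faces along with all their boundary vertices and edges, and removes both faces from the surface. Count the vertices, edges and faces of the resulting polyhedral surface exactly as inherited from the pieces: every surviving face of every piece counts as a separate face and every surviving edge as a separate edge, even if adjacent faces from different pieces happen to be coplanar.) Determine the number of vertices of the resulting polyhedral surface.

19

A square pyramid: V=5, E=8, F=5.
Attach a hexagonal bipyramid (V=8, E=18, F=12) along a 3-gon: merge 3 vertices and 3 edges, delete both glued faces → V=10, E=23, F=15.
Attach a regular octahedron (V=6, E=12, F=8) along a 3-gon: merge 3 vertices and 3 edges, delete both glued faces → V=13, E=32, F=21.
Attach a pentagonal prism (V=10, E=15, F=7) along a 4-gon: merge 4 vertices and 4 edges, delete both glued faces → V=19, E=43, F=26.
Check: V − E + F = 19 − 43 + 26 = 2.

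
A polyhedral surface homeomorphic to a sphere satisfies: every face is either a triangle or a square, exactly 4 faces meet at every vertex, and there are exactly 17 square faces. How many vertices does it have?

23

Let x be the number of triangles; then F = 17 + x.
Edge–face incidences: 2E = 4·17 + 3·x = 68 + 3x.
Every vertex has degree 4, so 4V = 2E.
Euler: V − E + F = 2 ⇒ (2E)/4 − E + (17 + x) = 2.
Multiply by 8: 2·(2E) − 4·(2E) + 8·(17 + x) = 16, i.e. 136 + 8x − 2·(68 + 3x) = 16.
Collecting terms: 2x = 16, so x = 8.
Then 2E = 68 + 3·8 = 92, so E = 46, V = 2E/4 = 23, F = 17 + 8 = 25.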